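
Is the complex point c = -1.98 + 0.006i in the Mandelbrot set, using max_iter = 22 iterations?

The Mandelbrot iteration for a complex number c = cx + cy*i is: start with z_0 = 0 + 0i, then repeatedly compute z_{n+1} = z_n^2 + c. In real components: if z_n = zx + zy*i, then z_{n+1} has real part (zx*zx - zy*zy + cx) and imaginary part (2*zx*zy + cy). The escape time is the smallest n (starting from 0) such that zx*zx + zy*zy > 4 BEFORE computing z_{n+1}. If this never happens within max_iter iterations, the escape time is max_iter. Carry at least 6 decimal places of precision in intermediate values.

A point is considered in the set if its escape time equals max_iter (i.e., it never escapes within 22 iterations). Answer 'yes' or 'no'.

z_0 = 0 + 0i, c = -1.9800 + 0.0060i
Iter 1: z = -1.9800 + 0.0060i, |z|^2 = 3.9204
Iter 2: z = 1.9404 + -0.0178i, |z|^2 = 3.7653
Iter 3: z = 1.7847 + -0.0629i, |z|^2 = 3.1891
Iter 4: z = 1.2012 + -0.2186i, |z|^2 = 1.4906
Iter 5: z = -0.5849 + -0.5191i, |z|^2 = 0.6117
Iter 6: z = -1.9074 + 0.6133i, |z|^2 = 4.0142
Escaped at iteration 6

Answer: no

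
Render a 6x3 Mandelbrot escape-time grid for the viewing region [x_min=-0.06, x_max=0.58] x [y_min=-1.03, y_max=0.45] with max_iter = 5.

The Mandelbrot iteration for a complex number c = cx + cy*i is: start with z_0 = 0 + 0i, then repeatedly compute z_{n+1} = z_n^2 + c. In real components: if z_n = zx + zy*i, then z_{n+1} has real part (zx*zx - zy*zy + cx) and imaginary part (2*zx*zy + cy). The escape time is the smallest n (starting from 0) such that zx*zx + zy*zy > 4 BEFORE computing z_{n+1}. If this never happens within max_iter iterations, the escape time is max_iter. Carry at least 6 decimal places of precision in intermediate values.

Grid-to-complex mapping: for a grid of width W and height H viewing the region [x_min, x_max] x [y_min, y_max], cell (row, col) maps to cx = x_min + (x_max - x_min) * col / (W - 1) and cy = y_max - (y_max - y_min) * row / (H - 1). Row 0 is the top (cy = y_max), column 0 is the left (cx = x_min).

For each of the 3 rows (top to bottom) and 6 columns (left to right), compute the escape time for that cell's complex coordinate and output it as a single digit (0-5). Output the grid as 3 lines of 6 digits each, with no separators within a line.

Answer: 555554
555554
544322

Derivation:
(row=0, col=0): c = -0.0600 + 0.4500i → escape time 5
(row=0, col=1): c = 0.0680 + 0.4500i → escape time 5
(row=0, col=2): c = 0.1960 + 0.4500i → escape time 5
(row=0, col=3): c = 0.3240 + 0.4500i → escape time 5
(row=0, col=4): c = 0.4520 + 0.4500i → escape time 5
(row=0, col=5): c = 0.5800 + 0.4500i → escape time 4
(row=1, col=0): c = -0.0600 + -0.2900i → escape time 5
(row=1, col=1): c = 0.0680 + -0.2900i → escape time 5
(row=1, col=2): c = 0.1960 + -0.2900i → escape time 5
(row=1, col=3): c = 0.3240 + -0.2900i → escape time 5
(row=1, col=4): c = 0.4520 + -0.2900i → escape time 5
(row=1, col=5): c = 0.5800 + -0.2900i → escape time 4
(row=2, col=0): c = -0.0600 + -1.0300i → escape time 5
(row=2, col=1): c = 0.0680 + -1.0300i → escape time 4
(row=2, col=2): c = 0.1960 + -1.0300i → escape time 4
(row=2, col=3): c = 0.3240 + -1.0300i → escape time 3
(row=2, col=4): c = 0.4520 + -1.0300i → escape time 2
(row=2, col=5): c = 0.5800 + -1.0300i → escape time 2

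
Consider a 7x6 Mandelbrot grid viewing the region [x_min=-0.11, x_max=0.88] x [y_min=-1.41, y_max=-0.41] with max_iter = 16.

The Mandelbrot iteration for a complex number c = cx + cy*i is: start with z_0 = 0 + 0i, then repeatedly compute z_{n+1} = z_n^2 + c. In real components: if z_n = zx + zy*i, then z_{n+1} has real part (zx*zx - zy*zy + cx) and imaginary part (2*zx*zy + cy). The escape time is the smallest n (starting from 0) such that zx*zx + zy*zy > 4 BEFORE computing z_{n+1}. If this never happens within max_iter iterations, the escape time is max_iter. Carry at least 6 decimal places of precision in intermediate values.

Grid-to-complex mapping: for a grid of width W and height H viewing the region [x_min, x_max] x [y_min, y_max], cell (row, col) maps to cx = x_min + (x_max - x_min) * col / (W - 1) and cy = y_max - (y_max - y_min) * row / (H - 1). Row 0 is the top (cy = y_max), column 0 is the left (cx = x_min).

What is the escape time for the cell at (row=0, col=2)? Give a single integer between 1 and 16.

Answer: 16

Derivation:
z_0 = 0 + 0i, c = 0.2200 + -0.4100i
Iter 1: z = 0.2200 + -0.4100i, |z|^2 = 0.2165
Iter 2: z = 0.1003 + -0.5904i, |z|^2 = 0.3586
Iter 3: z = -0.1185 + -0.5284i, |z|^2 = 0.2933
Iter 4: z = -0.0452 + -0.2847i, |z|^2 = 0.0831
Iter 5: z = 0.1410 + -0.3843i, |z|^2 = 0.1675
Iter 6: z = 0.0922 + -0.5183i, |z|^2 = 0.2772
Iter 7: z = -0.0402 + -0.5056i, |z|^2 = 0.2572
Iter 8: z = -0.0340 + -0.3694i, |z|^2 = 0.1376
Iter 9: z = 0.0847 + -0.3849i, |z|^2 = 0.1553
Iter 10: z = 0.0790 + -0.4752i, |z|^2 = 0.2321
Iter 11: z = 0.0004 + -0.4851i, |z|^2 = 0.2354
Iter 12: z = -0.0154 + -0.4104i, |z|^2 = 0.1687
Iter 13: z = 0.0518 + -0.3974i, |z|^2 = 0.1606
Iter 14: z = 0.0648 + -0.4512i, |z|^2 = 0.2077
Iter 15: z = 0.0206 + -0.4684i, |z|^2 = 0.2199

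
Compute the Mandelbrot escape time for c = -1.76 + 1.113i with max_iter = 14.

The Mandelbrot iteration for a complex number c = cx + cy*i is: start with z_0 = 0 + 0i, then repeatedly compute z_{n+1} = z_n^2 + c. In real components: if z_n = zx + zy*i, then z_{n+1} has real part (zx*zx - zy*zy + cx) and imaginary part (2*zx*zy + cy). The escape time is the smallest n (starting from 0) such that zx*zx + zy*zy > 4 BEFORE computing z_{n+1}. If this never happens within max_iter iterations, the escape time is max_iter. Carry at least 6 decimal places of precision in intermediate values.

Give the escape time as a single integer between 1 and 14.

z_0 = 0 + 0i, c = -1.7600 + 1.1130i
Iter 1: z = -1.7600 + 1.1130i, |z|^2 = 4.3364
Escaped at iteration 1

Answer: 1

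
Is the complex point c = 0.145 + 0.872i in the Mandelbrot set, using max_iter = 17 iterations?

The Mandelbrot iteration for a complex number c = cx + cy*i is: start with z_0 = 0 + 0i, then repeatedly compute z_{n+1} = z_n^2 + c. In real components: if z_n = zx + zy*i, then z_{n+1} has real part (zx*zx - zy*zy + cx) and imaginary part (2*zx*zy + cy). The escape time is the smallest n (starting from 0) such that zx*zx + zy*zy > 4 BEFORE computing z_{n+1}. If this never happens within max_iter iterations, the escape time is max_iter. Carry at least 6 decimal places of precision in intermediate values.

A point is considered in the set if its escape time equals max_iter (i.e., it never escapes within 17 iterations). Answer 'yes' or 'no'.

z_0 = 0 + 0i, c = 0.1450 + 0.8720i
Iter 1: z = 0.1450 + 0.8720i, |z|^2 = 0.7814
Iter 2: z = -0.5944 + 1.1249i, |z|^2 = 1.6186
Iter 3: z = -0.7671 + -0.4652i, |z|^2 = 0.8048
Iter 4: z = 0.5171 + 1.5856i, |z|^2 = 2.7816
Iter 5: z = -2.1019 + 2.5117i, |z|^2 = 10.7269
Escaped at iteration 5

Answer: no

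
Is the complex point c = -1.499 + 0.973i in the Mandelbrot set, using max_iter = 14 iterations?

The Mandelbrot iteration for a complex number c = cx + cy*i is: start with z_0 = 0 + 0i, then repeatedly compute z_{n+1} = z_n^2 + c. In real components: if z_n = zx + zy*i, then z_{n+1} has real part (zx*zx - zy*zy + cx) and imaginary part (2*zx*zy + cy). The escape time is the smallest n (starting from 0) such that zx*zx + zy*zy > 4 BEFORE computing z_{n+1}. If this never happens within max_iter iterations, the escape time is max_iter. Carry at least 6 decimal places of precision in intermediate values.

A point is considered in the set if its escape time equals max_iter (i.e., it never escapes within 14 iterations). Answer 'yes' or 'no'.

Answer: no

Derivation:
z_0 = 0 + 0i, c = -1.4990 + 0.9730i
Iter 1: z = -1.4990 + 0.9730i, |z|^2 = 3.1937
Iter 2: z = -0.1987 + -1.9441i, |z|^2 = 3.8188
Iter 3: z = -5.2389 + 1.7457i, |z|^2 = 30.4930
Escaped at iteration 3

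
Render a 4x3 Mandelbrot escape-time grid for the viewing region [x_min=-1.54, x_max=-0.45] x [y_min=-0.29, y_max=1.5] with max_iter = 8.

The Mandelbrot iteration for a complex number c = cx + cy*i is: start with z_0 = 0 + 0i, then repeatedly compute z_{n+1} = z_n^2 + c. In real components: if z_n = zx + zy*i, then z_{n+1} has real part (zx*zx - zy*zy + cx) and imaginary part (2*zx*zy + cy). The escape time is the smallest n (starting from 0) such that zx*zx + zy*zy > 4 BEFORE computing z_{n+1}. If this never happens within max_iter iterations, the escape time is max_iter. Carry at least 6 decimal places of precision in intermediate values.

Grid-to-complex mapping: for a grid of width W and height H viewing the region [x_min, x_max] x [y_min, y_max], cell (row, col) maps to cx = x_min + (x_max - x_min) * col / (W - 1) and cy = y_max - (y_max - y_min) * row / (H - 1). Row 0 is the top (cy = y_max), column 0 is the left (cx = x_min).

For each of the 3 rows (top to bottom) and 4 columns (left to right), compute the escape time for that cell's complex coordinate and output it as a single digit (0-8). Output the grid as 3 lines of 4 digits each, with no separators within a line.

(row=0, col=0): c = -1.5400 + 1.5000i → escape time 1
(row=0, col=1): c = -1.1767 + 1.5000i → escape time 2
(row=0, col=2): c = -0.8133 + 1.5000i → escape time 2
(row=0, col=3): c = -0.4500 + 1.5000i → escape time 2
(row=1, col=0): c = -1.5400 + 0.6050i → escape time 3
(row=1, col=1): c = -1.1767 + 0.6050i → escape time 3
(row=1, col=2): c = -0.8133 + 0.6050i → escape time 5
(row=1, col=3): c = -0.4500 + 0.6050i → escape time 8
(row=2, col=0): c = -1.5400 + -0.2900i → escape time 5
(row=2, col=1): c = -1.1767 + -0.2900i → escape time 8
(row=2, col=2): c = -0.8133 + -0.2900i → escape time 8
(row=2, col=3): c = -0.4500 + -0.2900i → escape time 8

Answer: 1222
3358
5888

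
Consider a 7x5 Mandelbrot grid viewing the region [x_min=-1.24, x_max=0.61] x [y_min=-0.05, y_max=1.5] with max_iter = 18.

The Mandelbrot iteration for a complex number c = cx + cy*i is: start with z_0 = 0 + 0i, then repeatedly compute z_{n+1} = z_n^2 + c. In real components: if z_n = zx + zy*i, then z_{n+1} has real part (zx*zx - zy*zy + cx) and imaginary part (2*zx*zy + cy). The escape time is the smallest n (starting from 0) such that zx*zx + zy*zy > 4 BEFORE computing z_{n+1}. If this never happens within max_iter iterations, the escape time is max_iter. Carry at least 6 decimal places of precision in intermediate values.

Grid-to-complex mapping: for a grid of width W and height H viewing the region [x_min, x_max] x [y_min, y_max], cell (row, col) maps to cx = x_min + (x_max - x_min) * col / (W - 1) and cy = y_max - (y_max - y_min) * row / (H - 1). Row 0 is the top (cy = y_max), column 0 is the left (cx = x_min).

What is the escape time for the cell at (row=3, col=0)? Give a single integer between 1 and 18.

z_0 = 0 + 0i, c = -1.2400 + 0.3375i
Iter 1: z = -1.2400 + 0.3375i, |z|^2 = 1.6515
Iter 2: z = 0.1837 + -0.4995i, |z|^2 = 0.2832
Iter 3: z = -1.4558 + 0.1540i, |z|^2 = 2.1429
Iter 4: z = 0.8555 + -0.1108i, |z|^2 = 0.7442
Iter 5: z = -0.5204 + 0.1478i, |z|^2 = 0.2927
Iter 6: z = -0.9911 + 0.1836i, |z|^2 = 1.0159
Iter 7: z = -0.2915 + -0.0265i, |z|^2 = 0.0857
Iter 8: z = -1.1557 + 0.3529i, |z|^2 = 1.4603
Iter 9: z = -0.0289 + -0.4783i, |z|^2 = 0.2296
Iter 10: z = -1.4679 + 0.3651i, |z|^2 = 2.2881
Iter 11: z = 0.7815 + -0.7345i, |z|^2 = 1.1502
Iter 12: z = -1.1687 + -0.8105i, |z|^2 = 2.0227
Iter 13: z = -0.5311 + 2.2318i, |z|^2 = 5.2632
Escaped at iteration 13

Answer: 13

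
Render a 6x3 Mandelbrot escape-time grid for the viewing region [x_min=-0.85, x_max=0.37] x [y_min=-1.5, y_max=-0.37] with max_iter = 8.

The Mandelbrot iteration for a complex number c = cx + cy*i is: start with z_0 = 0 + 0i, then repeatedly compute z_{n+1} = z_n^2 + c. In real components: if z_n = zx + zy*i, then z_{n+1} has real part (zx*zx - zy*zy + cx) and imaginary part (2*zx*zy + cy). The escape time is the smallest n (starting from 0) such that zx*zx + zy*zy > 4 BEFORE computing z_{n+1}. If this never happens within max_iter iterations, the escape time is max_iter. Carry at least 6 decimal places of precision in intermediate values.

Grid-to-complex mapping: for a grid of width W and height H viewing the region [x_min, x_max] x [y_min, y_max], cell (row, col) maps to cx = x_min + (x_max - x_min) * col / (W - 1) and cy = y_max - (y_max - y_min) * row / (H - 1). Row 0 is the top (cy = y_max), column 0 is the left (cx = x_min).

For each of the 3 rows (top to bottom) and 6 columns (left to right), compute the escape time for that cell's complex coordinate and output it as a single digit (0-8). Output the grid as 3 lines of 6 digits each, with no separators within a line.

Answer: 788888
345843
222222

Derivation:
(row=0, col=0): c = -0.8500 + -0.3700i → escape time 7
(row=0, col=1): c = -0.6060 + -0.3700i → escape time 8
(row=0, col=2): c = -0.3620 + -0.3700i → escape time 8
(row=0, col=3): c = -0.1180 + -0.3700i → escape time 8
(row=0, col=4): c = 0.1260 + -0.3700i → escape time 8
(row=0, col=5): c = 0.3700 + -0.3700i → escape time 8
(row=1, col=0): c = -0.8500 + -0.9350i → escape time 3
(row=1, col=1): c = -0.6060 + -0.9350i → escape time 4
(row=1, col=2): c = -0.3620 + -0.9350i → escape time 5
(row=1, col=3): c = -0.1180 + -0.9350i → escape time 8
(row=1, col=4): c = 0.1260 + -0.9350i → escape time 4
(row=1, col=5): c = 0.3700 + -0.9350i → escape time 3
(row=2, col=0): c = -0.8500 + -1.5000i → escape time 2
(row=2, col=1): c = -0.6060 + -1.5000i → escape time 2
(row=2, col=2): c = -0.3620 + -1.5000i → escape time 2
(row=2, col=3): c = -0.1180 + -1.5000i → escape time 2
(row=2, col=4): c = 0.1260 + -1.5000i → escape time 2
(row=2, col=5): c = 0.3700 + -1.5000i → escape time 2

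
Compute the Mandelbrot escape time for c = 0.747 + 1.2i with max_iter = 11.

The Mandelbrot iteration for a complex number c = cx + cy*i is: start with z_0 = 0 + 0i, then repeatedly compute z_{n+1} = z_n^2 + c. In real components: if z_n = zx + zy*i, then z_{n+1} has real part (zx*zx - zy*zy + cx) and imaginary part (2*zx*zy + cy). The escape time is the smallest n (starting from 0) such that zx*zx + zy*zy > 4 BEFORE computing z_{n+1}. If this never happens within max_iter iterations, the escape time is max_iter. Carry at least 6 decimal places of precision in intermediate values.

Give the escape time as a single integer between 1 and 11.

z_0 = 0 + 0i, c = 0.7470 + 1.2000i
Iter 1: z = 0.7470 + 1.2000i, |z|^2 = 1.9980
Iter 2: z = -0.1350 + 2.9928i, |z|^2 = 8.9751
Escaped at iteration 2

Answer: 2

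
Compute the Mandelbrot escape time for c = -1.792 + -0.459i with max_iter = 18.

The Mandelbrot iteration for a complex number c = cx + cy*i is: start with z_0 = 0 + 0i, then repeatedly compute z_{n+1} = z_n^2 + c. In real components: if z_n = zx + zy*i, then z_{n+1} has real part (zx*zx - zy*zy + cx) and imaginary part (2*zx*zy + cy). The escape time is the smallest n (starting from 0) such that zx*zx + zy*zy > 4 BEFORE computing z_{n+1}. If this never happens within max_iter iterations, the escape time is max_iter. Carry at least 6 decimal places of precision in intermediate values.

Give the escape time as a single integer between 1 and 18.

Answer: 3

Derivation:
z_0 = 0 + 0i, c = -1.7920 + -0.4590i
Iter 1: z = -1.7920 + -0.4590i, |z|^2 = 3.4219
Iter 2: z = 1.2086 + 1.1861i, |z|^2 = 2.8674
Iter 3: z = -1.7381 + 2.4079i, |z|^2 = 8.8188
Escaped at iteration 3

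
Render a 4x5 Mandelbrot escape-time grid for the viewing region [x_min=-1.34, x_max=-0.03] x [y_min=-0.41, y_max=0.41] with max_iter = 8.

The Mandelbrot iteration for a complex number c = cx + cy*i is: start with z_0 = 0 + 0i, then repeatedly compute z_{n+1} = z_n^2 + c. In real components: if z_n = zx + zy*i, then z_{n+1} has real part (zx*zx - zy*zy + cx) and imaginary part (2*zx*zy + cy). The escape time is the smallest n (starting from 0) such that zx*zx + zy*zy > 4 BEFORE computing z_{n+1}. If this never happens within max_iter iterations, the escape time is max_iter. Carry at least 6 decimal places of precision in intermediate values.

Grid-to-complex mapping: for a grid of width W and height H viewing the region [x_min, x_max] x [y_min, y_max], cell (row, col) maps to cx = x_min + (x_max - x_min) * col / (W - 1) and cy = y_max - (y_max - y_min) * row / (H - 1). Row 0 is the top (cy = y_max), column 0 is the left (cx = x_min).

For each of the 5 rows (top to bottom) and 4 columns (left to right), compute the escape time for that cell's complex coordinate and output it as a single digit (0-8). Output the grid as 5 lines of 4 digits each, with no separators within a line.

(row=0, col=0): c = -1.3400 + 0.4100i → escape time 5
(row=0, col=1): c = -0.9033 + 0.4100i → escape time 7
(row=0, col=2): c = -0.4667 + 0.4100i → escape time 8
(row=0, col=3): c = -0.0300 + 0.4100i → escape time 8
(row=1, col=0): c = -1.3400 + 0.2050i → escape time 7
(row=1, col=1): c = -0.9033 + 0.2050i → escape time 8
(row=1, col=2): c = -0.4667 + 0.2050i → escape time 8
(row=1, col=3): c = -0.0300 + 0.2050i → escape time 8
(row=2, col=0): c = -1.3400 + 0.0000i → escape time 8
(row=2, col=1): c = -0.9033 + 0.0000i → escape time 8
(row=2, col=2): c = -0.4667 + 0.0000i → escape time 8
(row=2, col=3): c = -0.0300 + 0.0000i → escape time 8
(row=3, col=0): c = -1.3400 + -0.2050i → escape time 7
(row=3, col=1): c = -0.9033 + -0.2050i → escape time 8
(row=3, col=2): c = -0.4667 + -0.2050i → escape time 8
(row=3, col=3): c = -0.0300 + -0.2050i → escape time 8
(row=4, col=0): c = -1.3400 + -0.4100i → escape time 5
(row=4, col=1): c = -0.9033 + -0.4100i → escape time 7
(row=4, col=2): c = -0.4667 + -0.4100i → escape time 8
(row=4, col=3): c = -0.0300 + -0.4100i → escape time 8

Answer: 5788
7888
8888
7888
5788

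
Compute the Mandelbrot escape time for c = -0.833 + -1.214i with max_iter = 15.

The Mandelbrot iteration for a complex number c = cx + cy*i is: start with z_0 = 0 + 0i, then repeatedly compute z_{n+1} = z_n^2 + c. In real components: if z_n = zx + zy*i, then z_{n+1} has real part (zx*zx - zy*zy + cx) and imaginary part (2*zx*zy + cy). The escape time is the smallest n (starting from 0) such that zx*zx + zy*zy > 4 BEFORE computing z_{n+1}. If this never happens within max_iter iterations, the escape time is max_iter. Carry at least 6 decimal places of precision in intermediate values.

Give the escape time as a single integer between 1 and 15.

z_0 = 0 + 0i, c = -0.8330 + -1.2140i
Iter 1: z = -0.8330 + -1.2140i, |z|^2 = 2.1677
Iter 2: z = -1.6129 + 0.8085i, |z|^2 = 3.2552
Iter 3: z = 1.1148 + -3.8221i, |z|^2 = 15.8515
Escaped at iteration 3

Answer: 3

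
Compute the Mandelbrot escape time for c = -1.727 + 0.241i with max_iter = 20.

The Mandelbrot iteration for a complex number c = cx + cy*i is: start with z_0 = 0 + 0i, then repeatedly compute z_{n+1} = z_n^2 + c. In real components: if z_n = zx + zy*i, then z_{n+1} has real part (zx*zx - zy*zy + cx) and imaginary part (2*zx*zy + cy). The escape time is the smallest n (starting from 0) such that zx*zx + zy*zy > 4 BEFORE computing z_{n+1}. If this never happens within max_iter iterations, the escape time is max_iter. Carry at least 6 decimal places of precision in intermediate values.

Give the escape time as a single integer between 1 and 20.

Answer: 4

Derivation:
z_0 = 0 + 0i, c = -1.7270 + 0.2410i
Iter 1: z = -1.7270 + 0.2410i, |z|^2 = 3.0406
Iter 2: z = 1.1974 + -0.5914i, |z|^2 = 1.7837
Iter 3: z = -0.6429 + -1.1754i, |z|^2 = 1.7948
Iter 4: z = -2.6952 + 1.7523i, |z|^2 = 10.3346
Escaped at iteration 4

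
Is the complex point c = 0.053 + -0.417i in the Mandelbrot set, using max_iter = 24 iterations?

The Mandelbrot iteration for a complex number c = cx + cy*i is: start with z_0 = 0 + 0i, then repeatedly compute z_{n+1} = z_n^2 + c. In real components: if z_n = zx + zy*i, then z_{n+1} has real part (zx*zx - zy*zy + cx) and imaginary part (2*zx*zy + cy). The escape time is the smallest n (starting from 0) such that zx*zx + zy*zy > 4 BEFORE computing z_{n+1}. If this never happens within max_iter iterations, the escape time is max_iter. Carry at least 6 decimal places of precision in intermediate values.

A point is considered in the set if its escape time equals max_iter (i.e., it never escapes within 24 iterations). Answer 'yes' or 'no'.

Answer: yes

Derivation:
z_0 = 0 + 0i, c = 0.0530 + -0.4170i
Iter 1: z = 0.0530 + -0.4170i, |z|^2 = 0.1767
Iter 2: z = -0.1181 + -0.4612i, |z|^2 = 0.2267
Iter 3: z = -0.1458 + -0.3081i, |z|^2 = 0.1162
Iter 4: z = -0.0207 + -0.3272i, |z|^2 = 0.1075
Iter 5: z = -0.0536 + -0.4035i, |z|^2 = 0.1657
Iter 6: z = -0.1069 + -0.3737i, |z|^2 = 0.1511
Iter 7: z = -0.0752 + -0.3371i, |z|^2 = 0.1193
Iter 8: z = -0.0550 + -0.3663i, |z|^2 = 0.1372
Iter 9: z = -0.0781 + -0.3767i, |z|^2 = 0.1480
Iter 10: z = -0.0828 + -0.3581i, |z|^2 = 0.1351
Iter 11: z = -0.0684 + -0.3577i, |z|^2 = 0.1326
Iter 12: z = -0.0703 + -0.3681i, |z|^2 = 0.1404
Iter 13: z = -0.0775 + -0.3653i, |z|^2 = 0.1394
Iter 14: z = -0.0744 + -0.3604i, |z|^2 = 0.1354
Iter 15: z = -0.0713 + -0.3634i, |z|^2 = 0.1371
Iter 16: z = -0.0739 + -0.3652i, |z|^2 = 0.1388
Iter 17: z = -0.0749 + -0.3630i, |z|^2 = 0.1374
Iter 18: z = -0.0732 + -0.3626i, |z|^2 = 0.1369
Iter 19: z = -0.0732 + -0.3639i, |z|^2 = 0.1378
Iter 20: z = -0.0741 + -0.3638i, |z|^2 = 0.1378
Iter 21: z = -0.0738 + -0.3631i, |z|^2 = 0.1373
Iter 22: z = -0.0734 + -0.3634i, |z|^2 = 0.1374
Iter 23: z = -0.0737 + -0.3637i, |z|^2 = 0.1377
Did not escape in 24 iterations → in set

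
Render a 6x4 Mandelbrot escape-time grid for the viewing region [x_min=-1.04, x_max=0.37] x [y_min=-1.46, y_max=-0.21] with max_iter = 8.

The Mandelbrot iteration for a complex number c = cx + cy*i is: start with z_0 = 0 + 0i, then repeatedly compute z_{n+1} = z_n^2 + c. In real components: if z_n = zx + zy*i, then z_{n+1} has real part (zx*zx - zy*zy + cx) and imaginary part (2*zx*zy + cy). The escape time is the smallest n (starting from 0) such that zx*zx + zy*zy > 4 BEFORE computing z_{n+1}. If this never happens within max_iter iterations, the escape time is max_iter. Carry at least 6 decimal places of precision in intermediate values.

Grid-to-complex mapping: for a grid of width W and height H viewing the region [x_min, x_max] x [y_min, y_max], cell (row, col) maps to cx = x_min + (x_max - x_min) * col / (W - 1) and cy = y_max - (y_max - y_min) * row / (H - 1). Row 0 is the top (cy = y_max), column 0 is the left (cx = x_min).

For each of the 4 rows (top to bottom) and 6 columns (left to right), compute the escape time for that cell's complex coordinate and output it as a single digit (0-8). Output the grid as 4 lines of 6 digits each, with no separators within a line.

(row=0, col=0): c = -1.0400 + -0.2100i → escape time 8
(row=0, col=1): c = -0.7580 + -0.2100i → escape time 8
(row=0, col=2): c = -0.4760 + -0.2100i → escape time 8
(row=0, col=3): c = -0.1940 + -0.2100i → escape time 8
(row=0, col=4): c = 0.0880 + -0.2100i → escape time 8
(row=0, col=5): c = 0.3700 + -0.2100i → escape time 8
(row=1, col=0): c = -1.0400 + -0.6267i → escape time 4
(row=1, col=1): c = -0.7580 + -0.6267i → escape time 5
(row=1, col=2): c = -0.4760 + -0.6267i → escape time 8
(row=1, col=3): c = -0.1940 + -0.6267i → escape time 8
(row=1, col=4): c = 0.0880 + -0.6267i → escape time 8
(row=1, col=5): c = 0.3700 + -0.6267i → escape time 8
(row=2, col=0): c = -1.0400 + -1.0433i → escape time 3
(row=2, col=1): c = -0.7580 + -1.0433i → escape time 3
(row=2, col=2): c = -0.4760 + -1.0433i → escape time 4
(row=2, col=3): c = -0.1940 + -1.0433i → escape time 8
(row=2, col=4): c = 0.0880 + -1.0433i → escape time 4
(row=2, col=5): c = 0.3700 + -1.0433i → escape time 3
(row=3, col=0): c = -1.0400 + -1.4600i → escape time 2
(row=3, col=1): c = -0.7580 + -1.4600i → escape time 2
(row=3, col=2): c = -0.4760 + -1.4600i → escape time 2
(row=3, col=3): c = -0.1940 + -1.4600i → escape time 2
(row=3, col=4): c = 0.0880 + -1.4600i → escape time 2
(row=3, col=5): c = 0.3700 + -1.4600i → escape time 2

Answer: 888888
458888
334843
222222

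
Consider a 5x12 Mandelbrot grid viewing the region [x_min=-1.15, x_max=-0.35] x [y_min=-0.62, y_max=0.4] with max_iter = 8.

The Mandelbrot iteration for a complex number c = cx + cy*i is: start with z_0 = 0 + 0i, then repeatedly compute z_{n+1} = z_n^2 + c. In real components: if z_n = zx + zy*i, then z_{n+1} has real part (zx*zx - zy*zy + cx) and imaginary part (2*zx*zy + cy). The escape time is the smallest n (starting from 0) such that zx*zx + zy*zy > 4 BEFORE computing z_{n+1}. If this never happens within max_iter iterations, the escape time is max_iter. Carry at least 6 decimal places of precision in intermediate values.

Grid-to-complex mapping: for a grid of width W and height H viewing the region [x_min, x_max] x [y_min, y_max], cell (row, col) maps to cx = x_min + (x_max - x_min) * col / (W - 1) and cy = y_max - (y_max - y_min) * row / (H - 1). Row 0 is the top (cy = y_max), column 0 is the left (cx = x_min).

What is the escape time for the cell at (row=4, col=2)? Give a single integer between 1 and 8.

Answer: 8

Derivation:
z_0 = 0 + 0i, c = -0.7500 + 0.0291i
Iter 1: z = -0.7500 + 0.0291i, |z|^2 = 0.5633
Iter 2: z = -0.1883 + -0.0145i, |z|^2 = 0.0357
Iter 3: z = -0.7147 + 0.0346i, |z|^2 = 0.5120
Iter 4: z = -0.2403 + -0.0203i, |z|^2 = 0.0582
Iter 5: z = -0.6926 + 0.0389i, |z|^2 = 0.4813
Iter 6: z = -0.2718 + -0.0247i, |z|^2 = 0.0745
Iter 7: z = -0.6768 + 0.0425i, |z|^2 = 0.4598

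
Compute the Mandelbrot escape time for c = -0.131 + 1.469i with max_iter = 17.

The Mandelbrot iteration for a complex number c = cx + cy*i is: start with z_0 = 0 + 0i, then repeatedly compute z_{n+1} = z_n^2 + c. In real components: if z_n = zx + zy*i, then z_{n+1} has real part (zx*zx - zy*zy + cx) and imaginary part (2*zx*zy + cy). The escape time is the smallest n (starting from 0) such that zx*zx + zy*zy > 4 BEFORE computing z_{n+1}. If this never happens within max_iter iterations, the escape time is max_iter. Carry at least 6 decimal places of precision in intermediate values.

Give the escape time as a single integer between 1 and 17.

Answer: 2

Derivation:
z_0 = 0 + 0i, c = -0.1310 + 1.4690i
Iter 1: z = -0.1310 + 1.4690i, |z|^2 = 2.1751
Iter 2: z = -2.2718 + 1.0841i, |z|^2 = 6.3364
Escaped at iteration 2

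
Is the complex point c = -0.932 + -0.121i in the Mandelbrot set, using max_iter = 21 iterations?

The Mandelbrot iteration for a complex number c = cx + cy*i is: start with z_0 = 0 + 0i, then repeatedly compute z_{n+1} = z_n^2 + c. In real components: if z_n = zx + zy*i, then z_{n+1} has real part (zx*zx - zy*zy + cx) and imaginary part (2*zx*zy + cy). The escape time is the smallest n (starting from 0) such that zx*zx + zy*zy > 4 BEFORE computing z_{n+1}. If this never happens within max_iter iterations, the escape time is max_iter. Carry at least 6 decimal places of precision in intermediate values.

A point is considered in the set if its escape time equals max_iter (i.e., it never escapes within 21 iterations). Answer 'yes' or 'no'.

Answer: yes

Derivation:
z_0 = 0 + 0i, c = -0.9320 + -0.1210i
Iter 1: z = -0.9320 + -0.1210i, |z|^2 = 0.8833
Iter 2: z = -0.0780 + 0.1045i, |z|^2 = 0.0170
Iter 3: z = -0.9368 + -0.1373i, |z|^2 = 0.8965
Iter 4: z = -0.0732 + 0.1363i, |z|^2 = 0.0239
Iter 5: z = -0.9452 + -0.1409i, |z|^2 = 0.9133
Iter 6: z = -0.0584 + 0.1454i, |z|^2 = 0.0246
Iter 7: z = -0.9497 + -0.1380i, |z|^2 = 0.9211
Iter 8: z = -0.0490 + 0.1411i, |z|^2 = 0.0223
Iter 9: z = -0.9495 + -0.1348i, |z|^2 = 0.9198
Iter 10: z = -0.0486 + 0.1351i, |z|^2 = 0.0206
Iter 11: z = -0.9479 + -0.1341i, |z|^2 = 0.9165
Iter 12: z = -0.0515 + 0.1333i, |z|^2 = 0.0204
Iter 13: z = -0.9471 + -0.1347i, |z|^2 = 0.9152
Iter 14: z = -0.0531 + 0.1342i, |z|^2 = 0.0208
Iter 15: z = -0.9472 + -0.1353i, |z|^2 = 0.9155
Iter 16: z = -0.0531 + 0.1352i, |z|^2 = 0.0211
Iter 17: z = -0.9475 + -0.1354i, |z|^2 = 0.9160
Iter 18: z = -0.0526 + 0.1355i, |z|^2 = 0.0211
Iter 19: z = -0.9476 + -0.1353i, |z|^2 = 0.9162
Iter 20: z = -0.0524 + 0.1354i, |z|^2 = 0.0211
Did not escape in 21 iterations → in set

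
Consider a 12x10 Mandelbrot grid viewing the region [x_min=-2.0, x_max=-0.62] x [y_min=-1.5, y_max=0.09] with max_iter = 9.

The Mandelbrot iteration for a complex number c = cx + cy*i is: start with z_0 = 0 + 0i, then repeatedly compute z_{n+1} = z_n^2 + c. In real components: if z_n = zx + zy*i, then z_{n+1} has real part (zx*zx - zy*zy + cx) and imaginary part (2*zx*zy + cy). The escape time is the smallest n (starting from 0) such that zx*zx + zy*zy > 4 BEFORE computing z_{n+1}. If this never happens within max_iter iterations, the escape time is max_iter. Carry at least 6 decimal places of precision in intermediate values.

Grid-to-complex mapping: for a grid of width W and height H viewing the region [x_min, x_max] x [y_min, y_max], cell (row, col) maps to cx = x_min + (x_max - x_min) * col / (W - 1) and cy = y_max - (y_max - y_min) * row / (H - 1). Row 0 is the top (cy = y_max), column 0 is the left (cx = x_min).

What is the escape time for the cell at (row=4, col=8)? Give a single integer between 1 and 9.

Answer: 4

Derivation:
z_0 = 0 + 0i, c = -0.9964 + -0.6167i
Iter 1: z = -0.9964 + -0.6167i, |z|^2 = 1.3730
Iter 2: z = -0.3839 + 0.6122i, |z|^2 = 0.5221
Iter 3: z = -1.2238 + -1.0867i, |z|^2 = 2.6785
Iter 4: z = -0.6797 + 2.0430i, |z|^2 = 4.6360
Escaped at iteration 4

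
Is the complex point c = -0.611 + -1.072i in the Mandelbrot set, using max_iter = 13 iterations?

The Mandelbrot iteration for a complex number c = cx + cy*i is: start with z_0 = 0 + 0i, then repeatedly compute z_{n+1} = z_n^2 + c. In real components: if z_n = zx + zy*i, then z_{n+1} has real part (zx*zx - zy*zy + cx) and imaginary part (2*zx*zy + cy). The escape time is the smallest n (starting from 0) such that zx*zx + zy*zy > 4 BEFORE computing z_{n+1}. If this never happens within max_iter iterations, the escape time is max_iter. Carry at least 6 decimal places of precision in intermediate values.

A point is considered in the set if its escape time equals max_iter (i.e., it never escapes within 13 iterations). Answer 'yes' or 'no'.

Answer: no

Derivation:
z_0 = 0 + 0i, c = -0.6110 + -1.0720i
Iter 1: z = -0.6110 + -1.0720i, |z|^2 = 1.5225
Iter 2: z = -1.3869 + 0.2380i, |z|^2 = 1.9800
Iter 3: z = 1.2558 + -1.7321i, |z|^2 = 4.5771
Escaped at iteration 3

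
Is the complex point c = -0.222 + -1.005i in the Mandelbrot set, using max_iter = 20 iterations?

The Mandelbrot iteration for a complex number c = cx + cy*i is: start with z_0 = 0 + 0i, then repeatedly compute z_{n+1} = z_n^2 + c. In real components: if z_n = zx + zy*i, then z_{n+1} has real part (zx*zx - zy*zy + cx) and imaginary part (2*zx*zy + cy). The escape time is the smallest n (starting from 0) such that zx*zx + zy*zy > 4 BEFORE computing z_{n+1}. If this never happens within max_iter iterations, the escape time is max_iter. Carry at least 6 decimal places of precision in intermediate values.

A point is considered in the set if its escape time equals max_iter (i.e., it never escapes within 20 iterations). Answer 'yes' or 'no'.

Answer: no

Derivation:
z_0 = 0 + 0i, c = -0.2220 + -1.0050i
Iter 1: z = -0.2220 + -1.0050i, |z|^2 = 1.0593
Iter 2: z = -1.1827 + -0.5588i, |z|^2 = 1.7111
Iter 3: z = 0.8646 + 0.3168i, |z|^2 = 0.8480
Iter 4: z = 0.4253 + -0.4572i, |z|^2 = 0.3899
Iter 5: z = -0.2502 + -1.3938i, |z|^2 = 2.0054
Iter 6: z = -2.1022 + -0.3076i, |z|^2 = 4.5139
Escaped at iteration 6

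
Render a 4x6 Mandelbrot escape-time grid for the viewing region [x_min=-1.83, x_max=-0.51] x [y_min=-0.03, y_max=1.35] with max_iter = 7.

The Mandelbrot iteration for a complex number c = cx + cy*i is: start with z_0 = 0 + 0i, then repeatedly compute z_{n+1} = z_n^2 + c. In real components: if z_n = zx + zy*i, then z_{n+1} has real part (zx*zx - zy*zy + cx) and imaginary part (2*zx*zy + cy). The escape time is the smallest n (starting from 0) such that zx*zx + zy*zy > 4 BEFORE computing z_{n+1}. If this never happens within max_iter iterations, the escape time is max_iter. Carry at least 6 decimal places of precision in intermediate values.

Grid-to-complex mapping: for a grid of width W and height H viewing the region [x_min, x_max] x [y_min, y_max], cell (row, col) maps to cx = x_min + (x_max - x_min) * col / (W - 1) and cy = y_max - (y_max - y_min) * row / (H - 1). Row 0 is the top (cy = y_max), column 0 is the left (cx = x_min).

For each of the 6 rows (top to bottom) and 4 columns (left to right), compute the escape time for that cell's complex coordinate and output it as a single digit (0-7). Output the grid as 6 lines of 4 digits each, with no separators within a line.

Answer: 1222
1234
2335
3357
4677
7777

Derivation:
(row=0, col=0): c = -1.8300 + 1.3500i → escape time 1
(row=0, col=1): c = -1.3900 + 1.3500i → escape time 2
(row=0, col=2): c = -0.9500 + 1.3500i → escape time 2
(row=0, col=3): c = -0.5100 + 1.3500i → escape time 2
(row=1, col=0): c = -1.8300 + 1.0740i → escape time 1
(row=1, col=1): c = -1.3900 + 1.0740i → escape time 2
(row=1, col=2): c = -0.9500 + 1.0740i → escape time 3
(row=1, col=3): c = -0.5100 + 1.0740i → escape time 4
(row=2, col=0): c = -1.8300 + 0.7980i → escape time 2
(row=2, col=1): c = -1.3900 + 0.7980i → escape time 3
(row=2, col=2): c = -0.9500 + 0.7980i → escape time 3
(row=2, col=3): c = -0.5100 + 0.7980i → escape time 5
(row=3, col=0): c = -1.8300 + 0.5220i → escape time 3
(row=3, col=1): c = -1.3900 + 0.5220i → escape time 3
(row=3, col=2): c = -0.9500 + 0.5220i → escape time 5
(row=3, col=3): c = -0.5100 + 0.5220i → escape time 7
(row=4, col=0): c = -1.8300 + 0.2460i → escape time 4
(row=4, col=1): c = -1.3900 + 0.2460i → escape time 6
(row=4, col=2): c = -0.9500 + 0.2460i → escape time 7
(row=4, col=3): c = -0.5100 + 0.2460i → escape time 7
(row=5, col=0): c = -1.8300 + -0.0300i → escape time 7
(row=5, col=1): c = -1.3900 + -0.0300i → escape time 7
(row=5, col=2): c = -0.9500 + -0.0300i → escape time 7
(row=5, col=3): c = -0.5100 + -0.0300i → escape time 7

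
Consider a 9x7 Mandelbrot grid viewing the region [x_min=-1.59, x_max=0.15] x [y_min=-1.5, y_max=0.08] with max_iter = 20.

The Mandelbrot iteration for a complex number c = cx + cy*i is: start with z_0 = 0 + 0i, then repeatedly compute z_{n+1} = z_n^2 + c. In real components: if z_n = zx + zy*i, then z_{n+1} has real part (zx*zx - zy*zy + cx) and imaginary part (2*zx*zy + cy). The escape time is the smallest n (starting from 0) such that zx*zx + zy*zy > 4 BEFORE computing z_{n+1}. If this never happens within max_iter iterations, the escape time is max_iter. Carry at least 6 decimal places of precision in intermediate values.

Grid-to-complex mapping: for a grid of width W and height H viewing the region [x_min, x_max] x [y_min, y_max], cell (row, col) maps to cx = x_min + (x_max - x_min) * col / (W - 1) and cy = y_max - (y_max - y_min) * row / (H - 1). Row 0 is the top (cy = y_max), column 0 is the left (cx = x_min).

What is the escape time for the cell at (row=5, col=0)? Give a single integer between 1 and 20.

z_0 = 0 + 0i, c = -1.5900 + -1.2367i
Iter 1: z = -1.5900 + -1.2367i, |z|^2 = 4.0574
Escaped at iteration 1

Answer: 1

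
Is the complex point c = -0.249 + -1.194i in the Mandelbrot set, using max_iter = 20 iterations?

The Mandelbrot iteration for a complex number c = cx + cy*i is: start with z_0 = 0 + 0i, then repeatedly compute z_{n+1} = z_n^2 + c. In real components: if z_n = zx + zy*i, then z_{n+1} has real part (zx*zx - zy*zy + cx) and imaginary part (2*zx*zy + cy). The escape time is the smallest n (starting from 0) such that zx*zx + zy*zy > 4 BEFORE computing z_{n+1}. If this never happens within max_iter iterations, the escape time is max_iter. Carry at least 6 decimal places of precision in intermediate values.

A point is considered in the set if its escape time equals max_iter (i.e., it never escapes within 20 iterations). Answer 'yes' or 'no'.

z_0 = 0 + 0i, c = -0.2490 + -1.1940i
Iter 1: z = -0.2490 + -1.1940i, |z|^2 = 1.4876
Iter 2: z = -1.6126 + -0.5994i, |z|^2 = 2.9599
Iter 3: z = 1.9923 + 0.7392i, |z|^2 = 4.5158
Escaped at iteration 3

Answer: no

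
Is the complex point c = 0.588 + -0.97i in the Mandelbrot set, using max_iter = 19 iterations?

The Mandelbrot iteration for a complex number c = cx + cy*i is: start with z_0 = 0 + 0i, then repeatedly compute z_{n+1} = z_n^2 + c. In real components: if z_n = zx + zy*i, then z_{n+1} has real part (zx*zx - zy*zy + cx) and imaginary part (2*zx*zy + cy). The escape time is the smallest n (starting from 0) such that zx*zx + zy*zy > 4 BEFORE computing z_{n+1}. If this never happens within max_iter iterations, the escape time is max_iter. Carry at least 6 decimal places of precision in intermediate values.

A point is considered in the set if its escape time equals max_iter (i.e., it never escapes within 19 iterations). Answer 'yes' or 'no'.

z_0 = 0 + 0i, c = 0.5880 + -0.9700i
Iter 1: z = 0.5880 + -0.9700i, |z|^2 = 1.2866
Iter 2: z = -0.0072 + -2.1107i, |z|^2 = 4.4552
Escaped at iteration 2

Answer: no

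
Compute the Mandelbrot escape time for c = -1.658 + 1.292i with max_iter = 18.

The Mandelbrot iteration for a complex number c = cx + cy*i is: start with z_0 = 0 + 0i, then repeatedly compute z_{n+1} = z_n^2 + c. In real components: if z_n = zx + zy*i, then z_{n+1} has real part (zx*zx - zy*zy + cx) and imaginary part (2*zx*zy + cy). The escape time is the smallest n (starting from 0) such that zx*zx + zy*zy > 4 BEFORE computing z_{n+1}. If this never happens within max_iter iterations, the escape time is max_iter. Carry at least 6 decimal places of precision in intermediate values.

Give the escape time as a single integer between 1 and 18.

Answer: 1

Derivation:
z_0 = 0 + 0i, c = -1.6580 + 1.2920i
Iter 1: z = -1.6580 + 1.2920i, |z|^2 = 4.4182
Escaped at iteration 1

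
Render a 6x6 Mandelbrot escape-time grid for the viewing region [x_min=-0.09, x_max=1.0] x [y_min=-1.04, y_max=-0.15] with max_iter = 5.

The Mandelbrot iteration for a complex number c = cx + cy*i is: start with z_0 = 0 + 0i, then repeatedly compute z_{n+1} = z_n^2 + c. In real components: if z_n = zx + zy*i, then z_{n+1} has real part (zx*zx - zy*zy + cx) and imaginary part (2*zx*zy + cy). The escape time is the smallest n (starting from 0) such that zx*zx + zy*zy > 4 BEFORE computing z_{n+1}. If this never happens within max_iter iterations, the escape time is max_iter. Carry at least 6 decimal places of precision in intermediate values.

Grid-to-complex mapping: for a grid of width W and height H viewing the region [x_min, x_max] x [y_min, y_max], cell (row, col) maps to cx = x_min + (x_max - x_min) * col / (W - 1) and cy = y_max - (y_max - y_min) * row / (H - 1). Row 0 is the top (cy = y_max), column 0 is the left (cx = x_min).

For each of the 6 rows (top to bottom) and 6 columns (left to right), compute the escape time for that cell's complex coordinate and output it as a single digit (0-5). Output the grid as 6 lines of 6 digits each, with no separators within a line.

Answer: 555432
555432
555432
555332
554322
543222

Derivation:
(row=0, col=0): c = -0.0900 + -0.1500i → escape time 5
(row=0, col=1): c = 0.1280 + -0.1500i → escape time 5
(row=0, col=2): c = 0.3460 + -0.1500i → escape time 5
(row=0, col=3): c = 0.5640 + -0.1500i → escape time 4
(row=0, col=4): c = 0.7820 + -0.1500i → escape time 3
(row=0, col=5): c = 1.0000 + -0.1500i → escape time 2
(row=1, col=0): c = -0.0900 + -0.3280i → escape time 5
(row=1, col=1): c = 0.1280 + -0.3280i → escape time 5
(row=1, col=2): c = 0.3460 + -0.3280i → escape time 5
(row=1, col=3): c = 0.5640 + -0.3280i → escape time 4
(row=1, col=4): c = 0.7820 + -0.3280i → escape time 3
(row=1, col=5): c = 1.0000 + -0.3280i → escape time 2
(row=2, col=0): c = -0.0900 + -0.5060i → escape time 5
(row=2, col=1): c = 0.1280 + -0.5060i → escape time 5
(row=2, col=2): c = 0.3460 + -0.5060i → escape time 5
(row=2, col=3): c = 0.5640 + -0.5060i → escape time 4
(row=2, col=4): c = 0.7820 + -0.5060i → escape time 3
(row=2, col=5): c = 1.0000 + -0.5060i → escape time 2
(row=3, col=0): c = -0.0900 + -0.6840i → escape time 5
(row=3, col=1): c = 0.1280 + -0.6840i → escape time 5
(row=3, col=2): c = 0.3460 + -0.6840i → escape time 5
(row=3, col=3): c = 0.5640 + -0.6840i → escape time 3
(row=3, col=4): c = 0.7820 + -0.6840i → escape time 3
(row=3, col=5): c = 1.0000 + -0.6840i → escape time 2
(row=4, col=0): c = -0.0900 + -0.8620i → escape time 5
(row=4, col=1): c = 0.1280 + -0.8620i → escape time 5
(row=4, col=2): c = 0.3460 + -0.8620i → escape time 4
(row=4, col=3): c = 0.5640 + -0.8620i → escape time 3
(row=4, col=4): c = 0.7820 + -0.8620i → escape time 2
(row=4, col=5): c = 1.0000 + -0.8620i → escape time 2
(row=5, col=0): c = -0.0900 + -1.0400i → escape time 5
(row=5, col=1): c = 0.1280 + -1.0400i → escape time 4
(row=5, col=2): c = 0.3460 + -1.0400i → escape time 3
(row=5, col=3): c = 0.5640 + -1.0400i → escape time 2
(row=5, col=4): c = 0.7820 + -1.0400i → escape time 2
(row=5, col=5): c = 1.0000 + -1.0400i → escape time 2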